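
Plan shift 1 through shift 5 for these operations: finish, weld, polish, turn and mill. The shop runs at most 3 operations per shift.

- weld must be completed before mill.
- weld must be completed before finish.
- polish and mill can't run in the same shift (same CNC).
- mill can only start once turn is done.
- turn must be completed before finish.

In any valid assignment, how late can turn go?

shift 4

Downstream work caps turn at shift 4.
turn at shift 4 is achievable: turn -> shift 4; mill -> shift 5; weld -> shift 1; polish -> shift 1; finish -> shift 5.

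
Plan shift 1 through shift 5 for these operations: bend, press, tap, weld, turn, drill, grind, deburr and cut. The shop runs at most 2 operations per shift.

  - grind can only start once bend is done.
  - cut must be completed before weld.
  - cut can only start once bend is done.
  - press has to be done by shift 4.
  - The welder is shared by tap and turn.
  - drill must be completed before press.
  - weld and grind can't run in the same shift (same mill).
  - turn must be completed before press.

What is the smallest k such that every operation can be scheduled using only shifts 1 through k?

5

The precedence chain requires at least 3 distinct shifts.
With at most 2 per shift and 9 operations, at least 5 shifts are needed.
5 works (last occupied shift: shift 5): for example bend in shift 2, press in shift 2, tap in shift 4, deburr in shift 5, cut in shift 3, turn in shift 1, weld in shift 4, grind in shift 3, drill in shift 1.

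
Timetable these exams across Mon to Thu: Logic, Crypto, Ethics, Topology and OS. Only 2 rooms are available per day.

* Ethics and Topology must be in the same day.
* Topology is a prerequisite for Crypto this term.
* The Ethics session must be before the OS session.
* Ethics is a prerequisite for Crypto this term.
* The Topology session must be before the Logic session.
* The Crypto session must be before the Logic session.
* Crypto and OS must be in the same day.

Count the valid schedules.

Enumerating: Topology in Mon; OS in Tue; Logic in Wed; Crypto in Tue; Ethics in Mon | Ethics=Mon; Topology=Mon; Logic=Thu; Crypto=Tue; OS=Tue | Logic -> Thu, Topology -> Mon, Crypto -> Wed, Ethics -> Mon, OS -> Wed | Topology=Tue, OS=Wed, Logic=Thu, Crypto=Wed, Ethics=Tue.

4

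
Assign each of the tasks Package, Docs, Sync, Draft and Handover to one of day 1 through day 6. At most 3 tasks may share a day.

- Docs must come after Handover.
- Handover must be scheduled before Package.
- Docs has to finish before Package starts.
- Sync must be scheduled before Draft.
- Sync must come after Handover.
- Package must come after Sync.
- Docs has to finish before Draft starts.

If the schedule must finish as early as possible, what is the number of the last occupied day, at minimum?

3

The precedence chain requires at least 3 distinct days.
With at most 3 per day and 5 tasks, at least 2 days are needed.
3 works (last occupied day: day 3): for example Sync -> day 2, Draft -> day 3, Docs -> day 2, Handover -> day 1, Package -> day 3.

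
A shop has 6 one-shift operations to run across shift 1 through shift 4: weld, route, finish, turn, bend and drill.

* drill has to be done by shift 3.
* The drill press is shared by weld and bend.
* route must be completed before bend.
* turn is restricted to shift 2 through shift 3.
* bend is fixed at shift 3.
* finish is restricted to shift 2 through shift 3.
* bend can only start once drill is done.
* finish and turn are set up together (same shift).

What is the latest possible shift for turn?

shift 3

Turn is available from shift 2; turn's own window allows nothing later than shift 3.
turn at shift 3 is achievable: route -> shift 1, bend -> shift 3, finish -> shift 3, drill -> shift 1, turn -> shift 3, weld -> shift 1.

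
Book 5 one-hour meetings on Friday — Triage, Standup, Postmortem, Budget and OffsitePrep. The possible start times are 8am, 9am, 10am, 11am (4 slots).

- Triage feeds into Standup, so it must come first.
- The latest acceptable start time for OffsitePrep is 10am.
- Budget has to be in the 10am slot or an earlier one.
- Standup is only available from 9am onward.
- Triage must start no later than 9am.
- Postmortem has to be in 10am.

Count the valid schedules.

45

Splitting on Triage: it can be 8am (27), 9am (18). Listing each branch's schedules as (Standup, Postmortem, Budget, OffsitePrep):
Triage=8am: (9am,10am,8am,8am) (9am,10am,8am,9am) (9am,10am,8am,10am) (9am,10am,9am,8am) (9am,10am,9am,9am) (9am,10am,9am,10am) (9am,10am,10am,8am) (9am,10am,10am,9am) (9am,10am,10am,10am) (10am,10am,8am,8am) (10am,10am,8am,9am) (10am,10am,8am,10am) (10am,10am,9am,8am) (10am,10am,9am,9am) (10am,10am,9am,10am) (10am,10am,10am,8am) (10am,10am,10am,9am) (10am,10am,10am,10am) (11am,10am,8am,8am) (11am,10am,8am,9am) (11am,10am,8am,10am) (11am,10am,9am,8am) (11am,10am,9am,9am) (11am,10am,9am,10am) (11am,10am,10am,8am) (11am,10am,10am,9am) (11am,10am,10am,10am) — 27.
Triage=9am: (10am,10am,8am,8am) (10am,10am,8am,9am) (10am,10am,8am,10am) (10am,10am,9am,8am) (10am,10am,9am,9am) (10am,10am,9am,10am) (10am,10am,10am,8am) (10am,10am,10am,9am) (10am,10am,10am,10am) (11am,10am,8am,8am) (11am,10am,8am,9am) (11am,10am,8am,10am) (11am,10am,9am,8am) (11am,10am,9am,9am) (11am,10am,9am,10am) (11am,10am,10am,8am) (11am,10am,10am,9am) (11am,10am,10am,10am) — 18.
Summing: 27 + 18 = 45.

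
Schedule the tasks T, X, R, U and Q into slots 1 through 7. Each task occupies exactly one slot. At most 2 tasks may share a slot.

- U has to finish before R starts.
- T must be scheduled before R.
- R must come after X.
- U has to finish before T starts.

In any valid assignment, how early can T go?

2

Precedence pushes T to at least 2; downstream work caps T at 6.
T at 2 is achievable: T -> 2, R -> 3, Q -> 2, U -> 1, X -> 1.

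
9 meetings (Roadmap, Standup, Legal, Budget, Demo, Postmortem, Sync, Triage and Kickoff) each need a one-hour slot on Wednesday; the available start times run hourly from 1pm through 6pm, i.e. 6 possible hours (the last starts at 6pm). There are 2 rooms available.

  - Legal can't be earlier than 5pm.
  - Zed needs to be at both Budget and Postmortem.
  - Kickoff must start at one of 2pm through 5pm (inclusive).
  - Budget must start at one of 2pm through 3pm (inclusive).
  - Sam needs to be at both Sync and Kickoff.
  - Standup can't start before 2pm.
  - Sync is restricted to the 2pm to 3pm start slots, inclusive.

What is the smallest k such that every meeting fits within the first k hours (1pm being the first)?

5

With at most 2 per hour and 9 meetings, at least 5 hours are needed.
Legal can't be placed before 5pm — that is hour 5 counting from 1pm — so the schedule must run through at least 5 hours.
5 works (last occupied hour: 5pm): for example Kickoff=3pm; Standup=3pm; Postmortem=4pm; Roadmap=1pm; Triage=4pm; Legal=5pm; Budget=2pm; Demo=1pm; Sync=2pm.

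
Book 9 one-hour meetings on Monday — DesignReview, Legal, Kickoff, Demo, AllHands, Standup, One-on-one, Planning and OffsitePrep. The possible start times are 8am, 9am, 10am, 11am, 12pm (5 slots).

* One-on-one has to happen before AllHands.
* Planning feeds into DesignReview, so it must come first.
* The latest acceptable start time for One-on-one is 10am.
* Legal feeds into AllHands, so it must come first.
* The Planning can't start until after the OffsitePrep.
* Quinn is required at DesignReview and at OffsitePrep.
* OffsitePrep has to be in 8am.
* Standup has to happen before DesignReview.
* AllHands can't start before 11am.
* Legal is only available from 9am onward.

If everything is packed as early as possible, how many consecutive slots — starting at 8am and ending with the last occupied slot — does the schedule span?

4 slots

The precedence chain requires at least 3 distinct slots.
AllHands can't be placed before 11am — that is slot 4 counting from 8am — so the schedule must run through at least 4 slots.
4 works (last occupied slot: 11am): for example Standup in 8am; One-on-one in 8am; Demo in 8am; OffsitePrep in 8am; Kickoff in 8am; Planning in 9am; AllHands in 11am; Legal in 9am; DesignReview in 10am.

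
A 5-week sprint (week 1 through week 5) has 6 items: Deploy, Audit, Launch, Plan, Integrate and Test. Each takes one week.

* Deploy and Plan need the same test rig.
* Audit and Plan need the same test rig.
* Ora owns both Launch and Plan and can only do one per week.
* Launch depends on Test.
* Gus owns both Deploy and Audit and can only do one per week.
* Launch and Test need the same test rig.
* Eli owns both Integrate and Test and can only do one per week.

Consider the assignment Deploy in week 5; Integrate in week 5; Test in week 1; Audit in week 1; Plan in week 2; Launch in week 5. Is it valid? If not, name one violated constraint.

Yes

Eli owns both Integrate and Test and can only do one per week — holds.
Launch depends on Test — holds.
Launch and Test need the same test rig — holds.
Gus owns both Deploy and Audit and can only do one per week — holds.
Audit and Plan need the same test rig — holds.
Ora owns both Launch and Plan and can only do one per week — holds.
Deploy and Plan need the same test rig — holds.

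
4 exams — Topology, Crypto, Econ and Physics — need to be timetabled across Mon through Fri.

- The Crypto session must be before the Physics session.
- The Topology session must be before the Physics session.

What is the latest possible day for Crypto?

Thu

Downstream work caps Crypto at Thu.
Crypto at Thu is achievable: Topology in Mon, Crypto in Thu, Econ in Mon, Physics in Fri.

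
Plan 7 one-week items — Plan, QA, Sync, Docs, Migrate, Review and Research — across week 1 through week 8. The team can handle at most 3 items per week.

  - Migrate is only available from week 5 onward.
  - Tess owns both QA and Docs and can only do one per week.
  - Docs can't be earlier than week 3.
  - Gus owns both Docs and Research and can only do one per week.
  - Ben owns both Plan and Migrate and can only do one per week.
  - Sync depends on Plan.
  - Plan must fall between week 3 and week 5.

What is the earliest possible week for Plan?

Plan is available from week 3; Plan's own window allows nothing later than week 5.
Plan at week 3 is achievable: Plan=week 3, Sync=week 4, Review=week 1, QA=week 1, Migrate=week 5, Docs=week 3, Research=week 1.

week 3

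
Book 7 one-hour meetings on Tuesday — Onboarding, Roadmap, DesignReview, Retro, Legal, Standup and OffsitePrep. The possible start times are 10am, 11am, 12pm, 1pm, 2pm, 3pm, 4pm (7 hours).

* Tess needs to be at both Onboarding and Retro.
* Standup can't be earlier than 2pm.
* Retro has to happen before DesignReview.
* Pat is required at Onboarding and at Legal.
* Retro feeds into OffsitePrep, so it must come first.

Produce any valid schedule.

Roadmap -> 10am, Retro -> 10am, Legal -> 10am, Onboarding -> 11am, DesignReview -> 11am, OffsitePrep -> 11am, Standup -> 2pm

Checking: Retro(10am) before DesignReview(11am); Retro(10am) before OffsitePrep(11am); Onboarding(11am) != Retro(10am); Onboarding(11am) != Legal(10am); Standup=2pm in [2pm,4pm].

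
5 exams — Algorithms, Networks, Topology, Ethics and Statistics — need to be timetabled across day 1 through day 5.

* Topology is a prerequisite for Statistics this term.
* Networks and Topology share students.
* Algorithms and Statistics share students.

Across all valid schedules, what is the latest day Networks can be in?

day 5

Networks at day 5 is achievable: Topology in day 1; Statistics in day 2; Networks in day 5; Ethics in day 1; Algorithms in day 1.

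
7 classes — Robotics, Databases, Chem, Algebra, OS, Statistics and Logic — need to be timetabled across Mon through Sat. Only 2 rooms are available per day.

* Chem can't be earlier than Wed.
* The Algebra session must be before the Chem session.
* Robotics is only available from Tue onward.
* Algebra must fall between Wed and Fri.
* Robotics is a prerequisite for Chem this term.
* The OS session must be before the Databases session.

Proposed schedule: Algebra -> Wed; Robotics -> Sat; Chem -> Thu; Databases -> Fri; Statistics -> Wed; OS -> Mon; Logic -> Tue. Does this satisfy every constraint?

No. Robotics is a prerequisite for Chem this term is not satisfied.

The Algebra session must be before the Chem session — holds.
Robotics is a prerequisite for Chem this term — violated.
Robotics is only available from Tue onward — holds.
Algebra must fall between Wed and Fri — holds.
The OS session must be before the Databases session — holds.
Only 2 rooms are available per day — holds.
Chem can't be earlier than Wed — holds.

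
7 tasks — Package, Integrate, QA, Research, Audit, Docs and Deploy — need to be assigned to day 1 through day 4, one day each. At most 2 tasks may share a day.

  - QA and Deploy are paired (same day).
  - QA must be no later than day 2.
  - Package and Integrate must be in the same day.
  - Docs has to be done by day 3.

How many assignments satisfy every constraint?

24

Splitting on Package: it can be day 1 (3), day 2 (3), day 3 (6), day 4 (12). Listing each branch's schedules as (Integrate, QA, Research, Audit, Docs, Deploy) by day number:
Package=day 1: (1,2,3,4,3,2) (1,2,4,3,3,2) (1,2,4,4,3,2) — 3.
Package=day 2: (2,1,3,4,3,1) (2,1,4,3,3,1) (2,1,4,4,3,1) — 3.
Package=day 3: (3,1,2,4,2,1) (3,1,4,2,2,1) (3,1,4,4,2,1) (3,2,1,4,1,2) (3,2,4,1,1,2) (3,2,4,4,1,2) — 6.
Package=day 4: (4,1,2,2,3,1) (4,1,2,3,2,1) (4,1,2,3,3,1) (4,1,3,2,2,1) (4,1,3,2,3,1) (4,1,3,3,2,1) (4,2,1,1,3,2) (4,2,1,3,1,2) (4,2,1,3,3,2) (4,2,3,1,1,2) (4,2,3,1,3,2) (4,2,3,3,1,2) — 12.
Summing: 3 + 3 + 6 + 12 = 24.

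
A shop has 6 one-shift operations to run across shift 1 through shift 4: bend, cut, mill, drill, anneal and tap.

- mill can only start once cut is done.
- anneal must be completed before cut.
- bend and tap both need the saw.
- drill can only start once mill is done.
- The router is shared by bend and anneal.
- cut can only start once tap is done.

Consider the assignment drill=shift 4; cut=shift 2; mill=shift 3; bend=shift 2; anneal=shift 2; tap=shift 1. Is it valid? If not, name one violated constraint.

No — it violates: The router is shared by bend and anneal

bend and tap both need the saw — holds.
cut can only start once tap is done — holds.
drill can only start once mill is done — holds.
mill can only start once cut is done — holds.
anneal must be completed before cut — violated.
The router is shared by bend and anneal — violated.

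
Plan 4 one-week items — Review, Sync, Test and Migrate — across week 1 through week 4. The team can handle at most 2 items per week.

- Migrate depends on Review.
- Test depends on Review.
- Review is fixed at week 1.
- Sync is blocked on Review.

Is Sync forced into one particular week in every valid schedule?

No

Sync can be week 2 (e.g. Review -> week 1; Test -> week 2; Sync -> week 2; Migrate -> week 3) or week 3 (e.g. Sync=week 3, Migrate=week 2, Review=week 1, Test=week 2).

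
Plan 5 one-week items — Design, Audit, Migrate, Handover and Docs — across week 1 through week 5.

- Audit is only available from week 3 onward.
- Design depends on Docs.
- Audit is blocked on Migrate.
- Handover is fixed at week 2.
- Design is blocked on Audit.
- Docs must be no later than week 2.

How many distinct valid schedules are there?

14

Splitting on Design: it can be week 4 (4), week 5 (10). Listing each branch's schedules as (Audit, Migrate, Handover, Docs) by week number:
Design=week 4: (3,1,2,1) (3,1,2,2) (3,2,2,1) (3,2,2,2) — 4.
Design=week 5: (3,1,2,1) (3,1,2,2) (3,2,2,1) (3,2,2,2) (4,1,2,1) (4,1,2,2) (4,2,2,1) (4,2,2,2) (4,3,2,1) (4,3,2,2) — 10.
Summing: 4 + 10 = 14.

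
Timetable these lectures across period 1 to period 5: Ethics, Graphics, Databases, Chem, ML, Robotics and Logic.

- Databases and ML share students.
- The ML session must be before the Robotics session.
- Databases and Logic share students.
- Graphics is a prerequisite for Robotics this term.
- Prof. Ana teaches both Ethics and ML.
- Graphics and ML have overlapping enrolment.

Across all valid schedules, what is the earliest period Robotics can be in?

period 3

Precedence pushes Robotics to at least period 2.
Robotics at period 3 is achievable: Ethics=period 1; ML=period 2; Graphics=period 1; Chem=period 1; Logic=period 2; Databases=period 1; Robotics=period 3.
Nothing earlier works — the conflict constraints rule out every period before period 3.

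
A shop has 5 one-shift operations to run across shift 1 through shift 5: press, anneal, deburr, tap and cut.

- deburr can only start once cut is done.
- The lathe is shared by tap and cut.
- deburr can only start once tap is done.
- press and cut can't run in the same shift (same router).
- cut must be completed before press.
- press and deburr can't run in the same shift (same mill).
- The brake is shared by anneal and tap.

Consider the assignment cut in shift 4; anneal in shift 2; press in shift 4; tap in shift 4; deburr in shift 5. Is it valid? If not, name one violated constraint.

deburr can only start once cut is done — holds.
The brake is shared by anneal and tap — holds.
The lathe is shared by tap and cut — violated.
cut must be completed before press — violated.
press and cut can't run in the same shift (same router) — violated.
deburr can only start once tap is done — holds.
press and deburr can't run in the same shift (same mill) — holds.

No — it violates: press and cut can't run in the same shift (same router)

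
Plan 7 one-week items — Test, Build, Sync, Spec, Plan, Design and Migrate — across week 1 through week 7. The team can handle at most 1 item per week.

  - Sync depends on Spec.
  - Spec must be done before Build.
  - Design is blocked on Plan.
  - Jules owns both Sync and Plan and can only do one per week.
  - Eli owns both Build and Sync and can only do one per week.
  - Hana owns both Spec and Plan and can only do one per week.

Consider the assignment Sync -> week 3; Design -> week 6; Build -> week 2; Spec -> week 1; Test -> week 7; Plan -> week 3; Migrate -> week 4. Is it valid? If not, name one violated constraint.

No — it violates: Jules owns both Sync and Plan and can only do one per week

Hana owns both Spec and Plan and can only do one per week — holds.
Eli owns both Build and Sync and can only do one per week — holds.
Spec must be done before Build — holds.
Jules owns both Sync and Plan and can only do one per week — violated.
Design is blocked on Plan — holds.
The team can handle at most 1 item per week — violated.
Sync depends on Spec — holds.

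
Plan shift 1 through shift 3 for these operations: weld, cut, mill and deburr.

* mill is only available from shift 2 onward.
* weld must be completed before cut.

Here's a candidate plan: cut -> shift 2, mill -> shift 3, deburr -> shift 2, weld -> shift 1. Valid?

weld must be completed before cut — holds.
mill is only available from shift 2 onward — holds.

Valid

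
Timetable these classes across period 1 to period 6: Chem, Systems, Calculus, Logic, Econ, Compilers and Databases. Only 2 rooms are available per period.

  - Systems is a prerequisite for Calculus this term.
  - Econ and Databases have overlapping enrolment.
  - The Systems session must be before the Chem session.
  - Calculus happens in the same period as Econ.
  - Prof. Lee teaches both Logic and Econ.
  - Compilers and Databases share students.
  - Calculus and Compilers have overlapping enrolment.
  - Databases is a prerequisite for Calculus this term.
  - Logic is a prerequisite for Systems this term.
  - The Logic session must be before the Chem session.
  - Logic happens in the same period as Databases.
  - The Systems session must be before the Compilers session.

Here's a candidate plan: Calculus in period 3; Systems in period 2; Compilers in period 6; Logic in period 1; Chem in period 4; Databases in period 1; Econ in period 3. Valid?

Compilers and Databases share students — holds.
Calculus and Compilers have overlapping enrolment — holds.
Calculus happens in the same period as Econ — holds.
Only 2 rooms are available per period — holds.
Systems is a prerequisite for Calculus this term — holds.
Logic is a prerequisite for Systems this term — holds.
The Systems session must be before the Chem session — holds.
Logic happens in the same period as Databases — holds.
Prof. Lee teaches both Logic and Econ — holds.
Econ and Databases have overlapping enrolment — holds.
Databases is a prerequisite for Calculus this term — holds.
The Systems session must be before the Compilers session — holds.
The Logic session must be before the Chem session — holds.

Yes, all constraints hold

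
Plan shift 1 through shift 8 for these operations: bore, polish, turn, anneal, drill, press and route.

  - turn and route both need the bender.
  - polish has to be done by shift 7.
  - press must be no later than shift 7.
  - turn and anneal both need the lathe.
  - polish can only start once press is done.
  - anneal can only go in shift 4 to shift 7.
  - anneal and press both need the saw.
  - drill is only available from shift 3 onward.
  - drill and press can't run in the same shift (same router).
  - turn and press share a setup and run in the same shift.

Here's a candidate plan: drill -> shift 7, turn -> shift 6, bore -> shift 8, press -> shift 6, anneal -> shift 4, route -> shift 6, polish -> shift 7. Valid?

anneal and press both need the saw — holds.
turn and route both need the bender — violated.
drill is only available from shift 3 onward — holds.
anneal can only go in shift 4 to shift 7 — holds.
press must be no later than shift 7 — holds.
polish has to be done by shift 7 — holds.
polish can only start once press is done — holds.
turn and press share a setup and run in the same shift — holds.
turn and anneal both need the lathe — holds.
drill and press can't run in the same shift (same router) — holds.

No — it violates: turn and route both need the bender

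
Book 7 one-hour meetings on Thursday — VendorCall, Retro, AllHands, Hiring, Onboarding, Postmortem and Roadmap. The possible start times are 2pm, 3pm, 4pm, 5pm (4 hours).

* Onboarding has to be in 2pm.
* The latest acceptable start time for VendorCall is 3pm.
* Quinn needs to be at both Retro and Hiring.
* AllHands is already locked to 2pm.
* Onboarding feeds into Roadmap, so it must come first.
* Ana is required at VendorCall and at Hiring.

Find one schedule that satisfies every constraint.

VendorCall -> 2pm, Roadmap -> 3pm, Onboarding -> 2pm, AllHands -> 2pm, Postmortem -> 2pm, Retro -> 2pm, Hiring -> 3pm

Checking: Onboarding(2pm) before Roadmap(3pm); VendorCall(2pm) != Hiring(3pm); Retro(2pm) != Hiring(3pm); AllHands=2pm in [2pm,2pm]; Onboarding=2pm in [2pm,2pm]; VendorCall=2pm in [2pm,3pm].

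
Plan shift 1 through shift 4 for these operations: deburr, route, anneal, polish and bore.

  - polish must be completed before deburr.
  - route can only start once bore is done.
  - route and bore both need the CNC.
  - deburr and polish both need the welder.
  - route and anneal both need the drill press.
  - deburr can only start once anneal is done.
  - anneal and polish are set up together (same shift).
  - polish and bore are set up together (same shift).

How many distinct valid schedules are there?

14

Splitting on deburr: it can be shift 2 (3), shift 3 (5), shift 4 (6). Listing each branch's schedules as (route, anneal, polish, bore) by shift number:
deburr=shift 2: (2,1,1,1) (3,1,1,1) (4,1,1,1) — 3.
deburr=shift 3: (2,1,1,1) (3,1,1,1) (3,2,2,2) (4,1,1,1) (4,2,2,2) — 5.
deburr=shift 4: (2,1,1,1) (3,1,1,1) (3,2,2,2) (4,1,1,1) (4,2,2,2) (4,3,3,3) — 6.
Summing: 3 + 5 + 6 = 14.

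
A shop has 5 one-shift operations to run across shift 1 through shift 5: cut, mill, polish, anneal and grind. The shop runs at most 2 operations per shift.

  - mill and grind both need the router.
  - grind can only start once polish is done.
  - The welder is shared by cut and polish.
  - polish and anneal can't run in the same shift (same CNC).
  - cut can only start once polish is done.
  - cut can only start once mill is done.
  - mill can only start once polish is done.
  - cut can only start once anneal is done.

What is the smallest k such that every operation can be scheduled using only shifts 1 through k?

3 shifts

The precedence chain requires at least 3 distinct shifts.
With at most 2 per shift and 5 operations, at least 3 shifts are needed.
3 works (last occupied shift: shift 3): for example anneal -> shift 2; cut -> shift 3; polish -> shift 1; mill -> shift 2; grind -> shift 3.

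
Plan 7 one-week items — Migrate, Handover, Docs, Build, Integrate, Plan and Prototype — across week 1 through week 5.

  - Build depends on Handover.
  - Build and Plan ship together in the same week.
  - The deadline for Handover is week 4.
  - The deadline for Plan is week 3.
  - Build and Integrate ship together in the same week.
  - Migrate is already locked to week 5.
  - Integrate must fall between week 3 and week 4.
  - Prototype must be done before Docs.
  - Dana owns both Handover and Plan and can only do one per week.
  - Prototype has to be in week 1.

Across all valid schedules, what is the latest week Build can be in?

Build must be in the same week as Integrate, which can't be before week 3, so Build is at least week 3; Build must be in the same week as Plan, which can't be after week 3, so Build is at most week 3.
Build at week 3 is achievable: Prototype=week 1; Plan=week 3; Docs=week 2; Build=week 3; Handover=week 1; Integrate=week 3; Migrate=week 5.

week 3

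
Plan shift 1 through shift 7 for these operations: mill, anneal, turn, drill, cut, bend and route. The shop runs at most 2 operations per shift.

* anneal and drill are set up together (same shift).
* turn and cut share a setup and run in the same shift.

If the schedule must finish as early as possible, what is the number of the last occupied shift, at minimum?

shift 4

With at most 2 per shift and 7 operations, at least 4 shifts are needed.
4 works (last occupied shift: shift 4): for example mill -> shift 1; cut -> shift 3; bend -> shift 1; anneal -> shift 2; turn -> shift 3; route -> shift 4; drill -> shift 2.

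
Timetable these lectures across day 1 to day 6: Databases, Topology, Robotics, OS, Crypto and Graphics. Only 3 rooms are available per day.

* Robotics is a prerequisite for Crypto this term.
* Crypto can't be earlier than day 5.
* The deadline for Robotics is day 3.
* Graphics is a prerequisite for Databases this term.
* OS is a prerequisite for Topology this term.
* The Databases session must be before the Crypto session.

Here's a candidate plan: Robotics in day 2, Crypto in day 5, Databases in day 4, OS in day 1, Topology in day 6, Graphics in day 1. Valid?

Yes

The deadline for Robotics is day 3 — holds.
Robotics is a prerequisite for Crypto this term — holds.
Crypto can't be earlier than day 5 — holds.
Only 3 rooms are available per day — holds.
Graphics is a prerequisite for Databases this term — holds.
OS is a prerequisite for Topology this term — holds.
The Databases session must be before the Crypto session — holds.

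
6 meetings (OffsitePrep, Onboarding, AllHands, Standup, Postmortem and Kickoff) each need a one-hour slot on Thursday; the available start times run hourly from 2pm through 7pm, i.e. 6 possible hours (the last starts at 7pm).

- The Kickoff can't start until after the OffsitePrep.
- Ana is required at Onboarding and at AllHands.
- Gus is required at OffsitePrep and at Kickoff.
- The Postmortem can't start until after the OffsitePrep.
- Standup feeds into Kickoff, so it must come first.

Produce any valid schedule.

OffsitePrep -> 2pm; Onboarding -> 2pm; AllHands -> 3pm; Postmortem -> 3pm; Kickoff -> 3pm; Standup -> 2pm

Checking: Standup(2pm) before Kickoff(3pm); OffsitePrep(2pm) before Kickoff(3pm); OffsitePrep(2pm) before Postmortem(3pm); Onboarding(2pm) != AllHands(3pm); OffsitePrep(2pm) != Kickoff(3pm).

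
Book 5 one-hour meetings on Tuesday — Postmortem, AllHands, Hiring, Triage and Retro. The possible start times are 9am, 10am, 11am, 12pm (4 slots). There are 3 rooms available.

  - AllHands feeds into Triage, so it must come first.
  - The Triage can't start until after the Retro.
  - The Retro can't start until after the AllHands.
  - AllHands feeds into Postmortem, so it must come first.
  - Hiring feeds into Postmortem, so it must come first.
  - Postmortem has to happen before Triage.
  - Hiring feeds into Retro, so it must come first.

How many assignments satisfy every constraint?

8

Splitting on Postmortem: it can be 10am (3), 11am (5). Listing each branch's schedules as (AllHands, Hiring, Triage, Retro):
Postmortem=10am: (9am,9am,11am,10am) (9am,9am,12pm,10am) (9am,9am,12pm,11am) — 3.
Postmortem=11am: (9am,9am,12pm,10am) (9am,9am,12pm,11am) (9am,10am,12pm,11am) (10am,9am,12pm,11am) (10am,10am,12pm,11am) — 5.
Summing: 3 + 5 = 8.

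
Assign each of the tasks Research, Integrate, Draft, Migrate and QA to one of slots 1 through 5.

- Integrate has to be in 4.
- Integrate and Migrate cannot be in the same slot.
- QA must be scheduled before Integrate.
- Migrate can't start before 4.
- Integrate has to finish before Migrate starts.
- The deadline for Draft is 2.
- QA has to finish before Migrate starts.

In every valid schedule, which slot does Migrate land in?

Migrate's window is 4–5.
Integrate is fixed at 4, and Migrate can't share a slot with Integrate.
So Migrate must be 5.

5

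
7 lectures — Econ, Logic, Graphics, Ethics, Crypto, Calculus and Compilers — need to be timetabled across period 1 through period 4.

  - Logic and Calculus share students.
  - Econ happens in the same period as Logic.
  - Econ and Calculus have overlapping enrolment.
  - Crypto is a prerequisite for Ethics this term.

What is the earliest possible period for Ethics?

Precedence pushes Ethics to at least period 2.
Ethics at period 2 is achievable: Ethics -> period 2; Calculus -> period 2; Compilers -> period 1; Econ -> period 1; Logic -> period 1; Crypto -> period 1; Graphics -> period 1.

period 2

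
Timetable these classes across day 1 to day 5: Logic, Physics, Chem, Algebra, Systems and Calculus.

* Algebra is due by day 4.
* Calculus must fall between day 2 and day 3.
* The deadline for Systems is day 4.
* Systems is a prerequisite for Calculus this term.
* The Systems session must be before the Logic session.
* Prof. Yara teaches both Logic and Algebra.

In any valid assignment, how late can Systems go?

day 2

Systems's own window allows nothing later than day 4; downstream work caps Systems at day 2.
Systems at day 2 is achievable: Chem -> day 1, Calculus -> day 3, Logic -> day 3, Physics -> day 1, Systems -> day 2, Algebra -> day 1.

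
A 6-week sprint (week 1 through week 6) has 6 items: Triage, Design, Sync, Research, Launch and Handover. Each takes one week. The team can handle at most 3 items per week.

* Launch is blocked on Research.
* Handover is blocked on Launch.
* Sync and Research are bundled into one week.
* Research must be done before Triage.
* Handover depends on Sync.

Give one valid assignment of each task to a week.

Launch=week 2; Handover=week 3; Triage=week 2; Design=week 1; Research=week 1; Sync=week 1

Checking: Research(week 1) before Triage(week 2); Launch(week 2) before Handover(week 3); Sync(week 1) before Handover(week 3); Research(week 1) before Launch(week 2); Sync = Research = week 1; max 3 per week (cap 3).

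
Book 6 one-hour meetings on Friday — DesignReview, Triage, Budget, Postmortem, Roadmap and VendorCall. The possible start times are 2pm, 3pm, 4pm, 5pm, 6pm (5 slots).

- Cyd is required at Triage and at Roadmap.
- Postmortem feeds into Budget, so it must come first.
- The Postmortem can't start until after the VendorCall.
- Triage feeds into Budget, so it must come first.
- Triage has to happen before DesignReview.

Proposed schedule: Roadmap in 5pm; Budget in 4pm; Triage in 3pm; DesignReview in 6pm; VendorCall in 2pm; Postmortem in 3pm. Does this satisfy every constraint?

Postmortem feeds into Budget, so it must come first — holds.
Cyd is required at Triage and at Roadmap — holds.
Triage feeds into Budget, so it must come first — holds.
The Postmortem can't start until after the VendorCall — holds.
Triage has to happen before DesignReview — holds.

Valid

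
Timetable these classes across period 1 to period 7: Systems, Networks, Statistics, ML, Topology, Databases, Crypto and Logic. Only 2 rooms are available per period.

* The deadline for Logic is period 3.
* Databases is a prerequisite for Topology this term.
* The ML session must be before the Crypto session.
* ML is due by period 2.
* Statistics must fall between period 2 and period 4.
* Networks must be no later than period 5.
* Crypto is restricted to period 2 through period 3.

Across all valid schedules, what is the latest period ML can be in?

ML's own window allows nothing later than period 2.
ML at period 2 is achievable: Statistics=period 2; Logic=period 1; Networks=period 1; Databases=period 3; Topology=period 4; Systems=period 4; Crypto=period 3; ML=period 2.

period 2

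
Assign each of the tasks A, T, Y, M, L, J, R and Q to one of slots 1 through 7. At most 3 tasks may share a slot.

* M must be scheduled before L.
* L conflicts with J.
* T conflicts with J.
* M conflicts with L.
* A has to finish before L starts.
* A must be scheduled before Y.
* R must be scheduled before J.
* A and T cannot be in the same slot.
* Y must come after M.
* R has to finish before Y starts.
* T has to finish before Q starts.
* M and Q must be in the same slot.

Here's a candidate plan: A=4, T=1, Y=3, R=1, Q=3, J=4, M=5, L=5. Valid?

No — it violates: Y must come after M

T has to finish before Q starts — holds.
At most 3 tasks may share a slot — holds.
Y must come after M — violated.
T conflicts with J — holds.
R has to finish before Y starts — holds.
A must be scheduled before Y — violated.
M conflicts with L — violated.
L conflicts with J — holds.
A has to finish before L starts — holds.
R must be scheduled before J — holds.
M must be scheduled before L — violated.
M and Q must be in the same slot — violated.
A and T cannot be in the same slot — holds.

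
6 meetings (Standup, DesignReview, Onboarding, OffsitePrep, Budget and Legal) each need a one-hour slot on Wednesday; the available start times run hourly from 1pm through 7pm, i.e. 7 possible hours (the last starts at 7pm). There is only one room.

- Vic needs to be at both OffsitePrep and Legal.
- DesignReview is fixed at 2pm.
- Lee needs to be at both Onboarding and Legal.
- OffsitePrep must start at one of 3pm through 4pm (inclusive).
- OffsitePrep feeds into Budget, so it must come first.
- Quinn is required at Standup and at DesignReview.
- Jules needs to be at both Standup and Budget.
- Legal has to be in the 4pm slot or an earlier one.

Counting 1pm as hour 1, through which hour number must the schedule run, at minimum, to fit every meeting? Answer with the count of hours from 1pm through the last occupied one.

The precedence chain requires at least 2 distinct hours.
With at most 1 per hour and 6 meetings, at least 6 hours are needed.
Propagating the time windows through the other constraints, Budget can't land before 4pm — that is hour 4 counting from 1pm — so the schedule must run through at least 4 hours.
6 works (last occupied hour: 6pm): for example DesignReview -> 2pm; Standup -> 5pm; OffsitePrep -> 3pm; Budget -> 4pm; Onboarding -> 6pm; Legal -> 1pm.

6 hours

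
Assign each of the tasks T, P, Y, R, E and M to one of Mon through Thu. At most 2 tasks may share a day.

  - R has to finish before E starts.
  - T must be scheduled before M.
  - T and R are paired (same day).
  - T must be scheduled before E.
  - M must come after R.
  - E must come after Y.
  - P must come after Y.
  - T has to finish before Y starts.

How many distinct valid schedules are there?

13

Splitting on T: it can be Mon (12), Tue (1). Listing each branch's schedules as (P, Y, R, E, M):
T=Mon: (Wed,Tue,Mon,Wed,Tue) (Wed,Tue,Mon,Wed,Thu) (Wed,Tue,Mon,Thu,Tue) (Wed,Tue,Mon,Thu,Wed) (Wed,Tue,Mon,Thu,Thu) (Thu,Tue,Mon,Wed,Tue) (Thu,Tue,Mon,Wed,Wed) (Thu,Tue,Mon,Wed,Thu) (Thu,Tue,Mon,Thu,Tue) (Thu,Tue,Mon,Thu,Wed) (Thu,Wed,Mon,Thu,Tue) (Thu,Wed,Mon,Thu,Wed) — 12.
T=Tue: (Thu,Wed,Tue,Thu,Wed) — 1.
Summing: 12 + 1 = 13.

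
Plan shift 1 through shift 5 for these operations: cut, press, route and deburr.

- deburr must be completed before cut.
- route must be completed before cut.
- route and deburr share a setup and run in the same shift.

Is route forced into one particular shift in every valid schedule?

route can be shift 1 (e.g. deburr=shift 1; cut=shift 2; route=shift 1; press=shift 1) or shift 2 (e.g. route in shift 2; press in shift 1; cut in shift 3; deburr in shift 2).

No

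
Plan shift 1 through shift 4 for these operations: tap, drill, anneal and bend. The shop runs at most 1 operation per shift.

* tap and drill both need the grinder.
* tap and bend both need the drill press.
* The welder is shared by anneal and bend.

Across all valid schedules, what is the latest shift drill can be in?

shift 4

drill at shift 4 is achievable: anneal in shift 2, bend in shift 3, drill in shift 4, tap in shift 1.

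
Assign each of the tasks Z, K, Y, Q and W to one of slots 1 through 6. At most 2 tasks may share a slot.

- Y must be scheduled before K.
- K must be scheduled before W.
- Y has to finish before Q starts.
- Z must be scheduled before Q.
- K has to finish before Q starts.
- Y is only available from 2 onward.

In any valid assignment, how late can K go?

5

Precedence pushes K to at least 3; downstream work caps K at 5.
K at 5 is achievable: Y=2, Z=1, K=5, W=6, Q=6.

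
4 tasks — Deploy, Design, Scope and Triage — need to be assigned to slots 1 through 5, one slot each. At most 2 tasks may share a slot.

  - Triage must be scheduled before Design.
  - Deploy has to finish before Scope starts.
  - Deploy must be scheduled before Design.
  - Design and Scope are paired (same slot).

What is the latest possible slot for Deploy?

4

Downstream work caps Deploy at 4.
Deploy at 4 is achievable: Design in 5; Triage in 1; Scope in 5; Deploy in 4.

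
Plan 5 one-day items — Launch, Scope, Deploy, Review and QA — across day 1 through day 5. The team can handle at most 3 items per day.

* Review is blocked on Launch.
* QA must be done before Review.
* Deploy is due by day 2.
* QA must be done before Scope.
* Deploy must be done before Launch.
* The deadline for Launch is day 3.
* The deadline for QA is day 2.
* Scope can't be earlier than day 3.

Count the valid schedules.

42

Splitting on Launch: it can be day 2 (18), day 3 (24). Listing each branch's schedules as (Scope, Deploy, Review, QA) by day number:
Launch=day 2: (3,1,3,1) (3,1,3,2) (3,1,4,1) (3,1,4,2) (3,1,5,1) (3,1,5,2) (4,1,3,1) (4,1,3,2) (4,1,4,1) (4,1,4,2) (4,1,5,1) (4,1,5,2) (5,1,3,1) (5,1,3,2) (5,1,4,1) (5,1,4,2) (5,1,5,1) (5,1,5,2) — 18.
Launch=day 3: (3,1,4,1) (3,1,4,2) (3,1,5,1) (3,1,5,2) (3,2,4,1) (3,2,4,2) (3,2,5,1) (3,2,5,2) (4,1,4,1) (4,1,4,2) (4,1,5,1) (4,1,5,2) (4,2,4,1) (4,2,4,2) (4,2,5,1) (4,2,5,2) (5,1,4,1) (5,1,4,2) (5,1,5,1) (5,1,5,2) (5,2,4,1) (5,2,4,2) (5,2,5,1) (5,2,5,2) — 24.
Summing: 18 + 24 = 42.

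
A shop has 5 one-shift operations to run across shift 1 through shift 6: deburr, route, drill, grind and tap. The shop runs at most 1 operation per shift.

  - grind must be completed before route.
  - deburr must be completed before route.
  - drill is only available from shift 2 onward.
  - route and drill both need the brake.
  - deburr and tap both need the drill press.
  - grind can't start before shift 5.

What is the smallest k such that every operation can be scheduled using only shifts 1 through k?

The precedence chain requires at least 2 distinct shifts.
With at most 1 per shift and 5 operations, at least 5 shifts are needed.
Propagating the time windows through the other constraints, route can't land before shift 6, so the schedule must run through at least shift 6.
6 works (last occupied shift: shift 6): for example drill -> shift 2; tap -> shift 3; route -> shift 6; grind -> shift 5; deburr -> shift 1.

6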